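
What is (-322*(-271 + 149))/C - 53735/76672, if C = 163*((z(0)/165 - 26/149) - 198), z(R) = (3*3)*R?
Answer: -88426929799/46128405376 ≈ -1.9170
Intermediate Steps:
z(R) = 9*R
C = -4813064/149 (C = 163*(((9*0)/165 - 26/149) - 198) = 163*((0*(1/165) - 26*1/149) - 198) = 163*((0 - 26/149) - 198) = 163*(-26/149 - 198) = 163*(-29528/149) = -4813064/149 ≈ -32302.)
(-322*(-271 + 149))/C - 53735/76672 = (-322*(-271 + 149))/(-4813064/149) - 53735/76672 = -322*(-122)*(-149/4813064) - 53735*1/76672 = 39284*(-149/4813064) - 53735/76672 = -1463329/1203266 - 53735/76672 = -88426929799/46128405376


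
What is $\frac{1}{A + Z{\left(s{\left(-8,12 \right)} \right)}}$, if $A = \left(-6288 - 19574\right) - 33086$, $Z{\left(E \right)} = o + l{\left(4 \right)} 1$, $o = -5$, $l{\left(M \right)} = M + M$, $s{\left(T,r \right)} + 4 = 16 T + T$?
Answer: $- \frac{1}{58945} \approx -1.6965 \cdot 10^{-5}$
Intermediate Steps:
$s{\left(T,r \right)} = -4 + 17 T$ ($s{\left(T,r \right)} = -4 + \left(16 T + T\right) = -4 + 17 T$)
$l{\left(M \right)} = 2 M$
$Z{\left(E \right)} = 3$ ($Z{\left(E \right)} = -5 + 2 \cdot 4 \cdot 1 = -5 + 8 \cdot 1 = -5 + 8 = 3$)
$A = -58948$ ($A = -25862 - 33086 = -58948$)
$\frac{1}{A + Z{\left(s{\left(-8,12 \right)} \right)}} = \frac{1}{-58948 + 3} = \frac{1}{-58945} = - \frac{1}{58945}$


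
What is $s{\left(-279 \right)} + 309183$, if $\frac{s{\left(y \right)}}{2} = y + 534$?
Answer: $309693$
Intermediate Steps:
$s{\left(y \right)} = 1068 + 2 y$ ($s{\left(y \right)} = 2 \left(y + 534\right) = 2 \left(534 + y\right) = 1068 + 2 y$)
$s{\left(-279 \right)} + 309183 = \left(1068 + 2 \left(-279\right)\right) + 309183 = \left(1068 - 558\right) + 309183 = 510 + 309183 = 309693$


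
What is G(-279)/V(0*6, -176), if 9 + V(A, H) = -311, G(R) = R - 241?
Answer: 13/8 ≈ 1.6250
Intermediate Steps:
G(R) = -241 + R
V(A, H) = -320 (V(A, H) = -9 - 311 = -320)
G(-279)/V(0*6, -176) = (-241 - 279)/(-320) = -520*(-1/320) = 13/8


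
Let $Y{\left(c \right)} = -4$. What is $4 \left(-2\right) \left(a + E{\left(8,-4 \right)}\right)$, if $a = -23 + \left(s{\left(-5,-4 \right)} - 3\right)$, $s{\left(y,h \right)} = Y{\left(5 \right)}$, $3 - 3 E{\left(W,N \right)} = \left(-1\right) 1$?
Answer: $\frac{688}{3} \approx 229.33$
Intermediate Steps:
$E{\left(W,N \right)} = \frac{4}{3}$ ($E{\left(W,N \right)} = 1 - \frac{\left(-1\right) 1}{3} = 1 - - \frac{1}{3} = 1 + \frac{1}{3} = \frac{4}{3}$)
$s{\left(y,h \right)} = -4$
$a = -30$ ($a = -23 - 7 = -30$)
$4 \left(-2\right) \left(a + E{\left(8,-4 \right)}\right) = 4 \left(-2\right) \left(-30 + \frac{4}{3}\right) = \left(-8\right) \left(- \frac{86}{3}\right) = \frac{688}{3}$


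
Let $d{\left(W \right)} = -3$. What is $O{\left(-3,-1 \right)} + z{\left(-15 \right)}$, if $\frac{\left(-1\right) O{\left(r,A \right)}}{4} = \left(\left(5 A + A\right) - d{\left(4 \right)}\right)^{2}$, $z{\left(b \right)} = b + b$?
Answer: $-66$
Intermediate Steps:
$z{\left(b \right)} = 2 b$
$O{\left(r,A \right)} = - 4 \left(3 + 6 A\right)^{2}$ ($O{\left(r,A \right)} = - 4 \left(\left(5 A + A\right) - -3\right)^{2} = - 4 \left(6 A + 3\right)^{2} = - 4 \left(3 + 6 A\right)^{2}$)
$O{\left(-3,-1 \right)} + z{\left(-15 \right)} = - 36 \left(1 + 2 \left(-1\right)\right)^{2} + 2 \left(-15\right) = - 36 \left(1 - 2\right)^{2} - 30 = - 36 \left(-1\right)^{2} - 30 = \left(-36\right) 1 - 30 = -36 - 30 = -66$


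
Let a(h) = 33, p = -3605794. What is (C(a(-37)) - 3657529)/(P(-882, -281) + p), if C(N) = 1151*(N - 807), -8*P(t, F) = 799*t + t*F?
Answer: 9096806/7097369 ≈ 1.2817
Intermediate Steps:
P(t, F) = -799*t/8 - F*t/8 (P(t, F) = -(799*t + t*F)/8 = -(799*t + F*t)/8 = -799*t/8 - F*t/8)
C(N) = -928857 + 1151*N (C(N) = 1151*(-807 + N) = -928857 + 1151*N)
(C(a(-37)) - 3657529)/(P(-882, -281) + p) = ((-928857 + 1151*33) - 3657529)/(-⅛*(-882)*(799 - 281) - 3605794) = ((-928857 + 37983) - 3657529)/(-⅛*(-882)*518 - 3605794) = (-890874 - 3657529)/(114219/2 - 3605794) = -4548403/(-7097369/2) = -4548403*(-2/7097369) = 9096806/7097369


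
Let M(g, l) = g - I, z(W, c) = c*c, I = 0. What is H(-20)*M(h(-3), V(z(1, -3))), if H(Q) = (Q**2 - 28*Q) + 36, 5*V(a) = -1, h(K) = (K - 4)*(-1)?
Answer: 6972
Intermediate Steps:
z(W, c) = c**2
h(K) = 4 - K (h(K) = (-4 + K)*(-1) = 4 - K)
V(a) = -1/5 (V(a) = (1/5)*(-1) = -1/5)
H(Q) = 36 + Q**2 - 28*Q
M(g, l) = g (M(g, l) = g - 1*0 = g + 0 = g)
H(-20)*M(h(-3), V(z(1, -3))) = (36 + (-20)**2 - 28*(-20))*(4 - 1*(-3)) = (36 + 400 + 560)*(4 + 3) = 996*7 = 6972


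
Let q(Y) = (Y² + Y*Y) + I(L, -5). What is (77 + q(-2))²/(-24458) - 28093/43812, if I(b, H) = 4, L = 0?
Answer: -517066723/535776948 ≈ -0.96508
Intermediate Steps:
q(Y) = 4 + 2*Y² (q(Y) = (Y² + Y*Y) + 4 = (Y² + Y²) + 4 = 2*Y² + 4 = 4 + 2*Y²)
(77 + q(-2))²/(-24458) - 28093/43812 = (77 + (4 + 2*(-2)²))²/(-24458) - 28093/43812 = (77 + (4 + 2*4))²*(-1/24458) - 28093*1/43812 = (77 + (4 + 8))²*(-1/24458) - 28093/43812 = (77 + 12)²*(-1/24458) - 28093/43812 = 89²*(-1/24458) - 28093/43812 = 7921*(-1/24458) - 28093/43812 = -7921/24458 - 28093/43812 = -517066723/535776948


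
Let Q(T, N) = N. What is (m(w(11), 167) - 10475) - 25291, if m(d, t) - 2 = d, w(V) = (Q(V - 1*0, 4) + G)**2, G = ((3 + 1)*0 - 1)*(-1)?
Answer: -35739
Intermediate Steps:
G = 1 (G = (4*0 - 1)*(-1) = (0 - 1)*(-1) = -1*(-1) = 1)
w(V) = 25 (w(V) = (4 + 1)**2 = 5**2 = 25)
m(d, t) = 2 + d
(m(w(11), 167) - 10475) - 25291 = ((2 + 25) - 10475) - 25291 = (27 - 10475) - 25291 = -10448 - 25291 = -35739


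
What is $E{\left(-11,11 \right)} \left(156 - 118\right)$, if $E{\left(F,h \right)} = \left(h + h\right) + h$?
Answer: $1254$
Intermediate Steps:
$E{\left(F,h \right)} = 3 h$ ($E{\left(F,h \right)} = 2 h + h = 3 h$)
$E{\left(-11,11 \right)} \left(156 - 118\right) = 3 \cdot 11 \left(156 - 118\right) = 33 \cdot 38 = 1254$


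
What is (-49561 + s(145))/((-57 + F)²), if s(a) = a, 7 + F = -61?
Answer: -49416/15625 ≈ -3.1626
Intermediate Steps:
F = -68 (F = -7 - 61 = -68)
(-49561 + s(145))/((-57 + F)²) = (-49561 + 145)/((-57 - 68)²) = -49416/((-125)²) = -49416/15625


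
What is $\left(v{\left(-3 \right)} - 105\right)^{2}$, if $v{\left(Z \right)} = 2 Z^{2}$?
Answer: $7569$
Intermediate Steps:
$\left(v{\left(-3 \right)} - 105\right)^{2} = \left(2 \left(-3\right)^{2} - 105\right)^{2} = \left(2 \cdot 9 - 105\right)^{2} = \left(18 - 105\right)^{2} = \left(-87\right)^{2} = 7569$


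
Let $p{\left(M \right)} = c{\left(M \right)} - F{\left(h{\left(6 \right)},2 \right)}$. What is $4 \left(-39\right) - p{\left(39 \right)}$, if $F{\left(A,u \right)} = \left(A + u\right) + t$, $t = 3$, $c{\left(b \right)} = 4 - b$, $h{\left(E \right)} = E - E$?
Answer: $-116$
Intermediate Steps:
$h{\left(E \right)} = 0$
$F{\left(A,u \right)} = 3 + A + u$ ($F{\left(A,u \right)} = \left(A + u\right) + 3 = 3 + A + u$)
$p{\left(M \right)} = -1 - M$ ($p{\left(M \right)} = \left(4 - M\right) - \left(3 + 0 + 2\right) = \left(4 - M\right) - 5 = -1 - M$)
$4 \left(-39\right) - p{\left(39 \right)} = 4 \left(-39\right) - \left(-1 - 39\right) = -156 - \left(-1 - 39\right) = -156 - -40 = -156 + 40 = -116$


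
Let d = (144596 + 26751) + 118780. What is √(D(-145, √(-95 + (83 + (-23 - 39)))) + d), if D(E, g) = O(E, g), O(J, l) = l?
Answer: √(290127 + I*√74) ≈ 538.63 + 0.008*I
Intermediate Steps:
D(E, g) = g
d = 290127 (d = 171347 + 118780 = 290127)
√(D(-145, √(-95 + (83 + (-23 - 39)))) + d) = √(√(-95 + (83 + (-23 - 39))) + 290127) = √(√(-95 + (83 - 62)) + 290127) = √(√(-95 + 21) + 290127) = √(√(-74) + 290127) = √(I*√74 + 290127) = √(290127 + I*√74)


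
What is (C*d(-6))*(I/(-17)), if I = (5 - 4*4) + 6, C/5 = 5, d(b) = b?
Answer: -750/17 ≈ -44.118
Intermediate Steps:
C = 25 (C = 5*5 = 25)
I = -5 (I = (5 - 16) + 6 = -11 + 6 = -5)
(C*d(-6))*(I/(-17)) = (25*(-6))*(-5/(-17)) = -(-750)*(-1)/17 = -150*5/17 = -750/17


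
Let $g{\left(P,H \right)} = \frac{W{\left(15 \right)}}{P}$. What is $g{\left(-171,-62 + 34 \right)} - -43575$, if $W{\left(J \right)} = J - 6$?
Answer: $\frac{827924}{19} \approx 43575.0$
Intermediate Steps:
$W{\left(J \right)} = -6 + J$
$g{\left(P,H \right)} = \frac{9}{P}$ ($g{\left(P,H \right)} = \frac{-6 + 15}{P} = \frac{9}{P}$)
$g{\left(-171,-62 + 34 \right)} - -43575 = \frac{9}{-171} - -43575 = 9 \left(- \frac{1}{171}\right) + 43575 = - \frac{1}{19} + 43575 = \frac{827924}{19}$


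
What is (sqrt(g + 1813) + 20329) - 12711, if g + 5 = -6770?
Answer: 7618 + I*sqrt(4962) ≈ 7618.0 + 70.441*I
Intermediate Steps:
g = -6775 (g = -5 - 6770 = -6775)
(sqrt(g + 1813) + 20329) - 12711 = (sqrt(-6775 + 1813) + 20329) - 12711 = (sqrt(-4962) + 20329) - 12711 = (I*sqrt(4962) + 20329) - 12711 = (20329 + I*sqrt(4962)) - 12711 = 7618 + I*sqrt(4962)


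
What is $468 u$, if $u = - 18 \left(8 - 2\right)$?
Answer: $-50544$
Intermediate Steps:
$u = -108$ ($u = \left(-18\right) 6 = -108$)
$468 u = 468 \left(-108\right) = -50544$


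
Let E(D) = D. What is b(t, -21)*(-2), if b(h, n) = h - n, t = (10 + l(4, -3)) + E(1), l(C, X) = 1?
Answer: -66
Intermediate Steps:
t = 12 (t = (10 + 1) + 1 = 11 + 1 = 12)
b(t, -21)*(-2) = (12 - 1*(-21))*(-2) = (12 + 21)*(-2) = 33*(-2) = -66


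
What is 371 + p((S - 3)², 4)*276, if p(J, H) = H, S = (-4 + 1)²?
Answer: 1475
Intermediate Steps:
S = 9 (S = (-3)² = 9)
371 + p((S - 3)², 4)*276 = 371 + 4*276 = 371 + 1104 = 1475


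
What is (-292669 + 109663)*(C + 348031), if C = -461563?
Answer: 20777037192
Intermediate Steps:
(-292669 + 109663)*(C + 348031) = (-292669 + 109663)*(-461563 + 348031) = -183006*(-113532) = 20777037192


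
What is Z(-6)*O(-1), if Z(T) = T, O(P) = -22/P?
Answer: -132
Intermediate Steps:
Z(-6)*O(-1) = -(-132)/(-1) = -(-132)*(-1) = -6*22 = -132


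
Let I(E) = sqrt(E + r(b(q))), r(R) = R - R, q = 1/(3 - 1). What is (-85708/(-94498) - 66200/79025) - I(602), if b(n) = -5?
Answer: 10346142/149354089 - sqrt(602) ≈ -24.466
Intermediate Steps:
q = 1/2 ≈ 0.50000
r(R) = 0
I(E) = sqrt(E) (I(E) = sqrt(E + 0) = sqrt(E))
(-85708/(-94498) - 66200/79025) - I(602) = (-85708/(-94498) - 66200/79025) - sqrt(602) = (-85708*(-1/94498) - 66200*1/79025) - sqrt(602) = (42854/47249 - 2648/3161) - sqrt(602) = 10346142/149354089 - sqrt(602)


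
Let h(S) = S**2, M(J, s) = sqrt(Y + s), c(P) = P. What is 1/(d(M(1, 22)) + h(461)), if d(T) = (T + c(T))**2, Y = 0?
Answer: 1/212609 ≈ 4.7035e-6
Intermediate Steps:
M(J, s) = sqrt(s) (M(J, s) = sqrt(0 + s) = sqrt(s))
d(T) = 4*T**2 (d(T) = (T + T)**2 = (2*T)**2 = 4*T**2)
1/(d(M(1, 22)) + h(461)) = 1/(4*(sqrt(22))**2 + 461**2) = 1/(4*22 + 212521) = 1/(88 + 212521) = 1/212609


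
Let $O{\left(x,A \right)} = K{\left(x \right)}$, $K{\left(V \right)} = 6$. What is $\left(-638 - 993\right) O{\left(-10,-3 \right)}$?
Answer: $-9786$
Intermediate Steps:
$O{\left(x,A \right)} = 6$
$\left(-638 - 993\right) O{\left(-10,-3 \right)} = \left(-638 - 993\right) 6 = \left(-1631\right) 6 = -9786$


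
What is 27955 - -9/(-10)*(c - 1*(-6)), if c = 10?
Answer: 139703/5 ≈ 27941.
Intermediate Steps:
27955 - -9/(-10)*(c - 1*(-6)) = 27955 - -9/(-10)*(10 - 1*(-6)) = 27955 - (-1/10*(-9))*(10 + 6) = 27955 - 9*16/10 = 27955 - 1*72/5 = 27955 - 72/5 = 139703/5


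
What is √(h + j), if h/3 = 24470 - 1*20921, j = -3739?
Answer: 2*√1727 ≈ 83.114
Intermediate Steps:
h = 10647 (h = 3*(24470 - 1*20921) = 3*(24470 - 20921) = 3*3549 = 10647)
√(h + j) = √(10647 - 3739) = √6908 = 2*√1727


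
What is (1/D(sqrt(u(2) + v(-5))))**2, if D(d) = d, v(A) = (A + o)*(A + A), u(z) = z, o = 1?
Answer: 1/42 ≈ 0.023810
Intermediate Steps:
v(A) = 2*A*(1 + A) (v(A) = (A + 1)*(A + A) = (1 + A)*(2*A) = 2*A*(1 + A))
(1/D(sqrt(u(2) + v(-5))))**2 = (1/(sqrt(2 + 2*(-5)*(1 - 5))))**2 = (1/(sqrt(2 + 2*(-5)*(-4))))**2 = (1/(sqrt(2 + 40)))**2 = (1/(sqrt(42)))**2 = (sqrt(42)/42)**2 = 1/42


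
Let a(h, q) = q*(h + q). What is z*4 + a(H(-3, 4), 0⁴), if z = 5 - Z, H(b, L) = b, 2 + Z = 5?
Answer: 8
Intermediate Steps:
Z = 3 (Z = -2 + 5 = 3)
z = 2 (z = 5 - 1*3 = 5 - 3 = 2)
z*4 + a(H(-3, 4), 0⁴) = 2*4 + 0⁴*(-3 + 0⁴) = 8 + 0*(-3 + 0) = 8 + 0*(-3) = 8 + 0 = 8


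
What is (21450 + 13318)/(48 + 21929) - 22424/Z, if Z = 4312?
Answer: -42861579/11845603 ≈ -3.6184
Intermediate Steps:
(21450 + 13318)/(48 + 21929) - 22424/Z = (21450 + 13318)/(48 + 21929) - 22424/4312 = 34768/21977 - 22424*1/4312 = 34768*(1/21977) - 2803/539 = 34768/21977 - 2803/539 = -42861579/11845603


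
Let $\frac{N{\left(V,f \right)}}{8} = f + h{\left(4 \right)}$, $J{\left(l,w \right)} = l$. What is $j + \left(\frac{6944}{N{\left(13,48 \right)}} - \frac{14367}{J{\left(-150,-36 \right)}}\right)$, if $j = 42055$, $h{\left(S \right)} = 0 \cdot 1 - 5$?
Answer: $\frac{90667577}{2150} \approx 42171.0$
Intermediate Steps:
$h{\left(S \right)} = -5$ ($h{\left(S \right)} = 0 - 5 = -5$)
$N{\left(V,f \right)} = -40 + 8 f$ ($N{\left(V,f \right)} = 8 \left(f - 5\right) = 8 \left(-5 + f\right) = -40 + 8 f$)
$j + \left(\frac{6944}{N{\left(13,48 \right)}} - \frac{14367}{J{\left(-150,-36 \right)}}\right) = 42055 + \left(\frac{6944}{-40 + 8 \cdot 48} - \frac{14367}{-150}\right) = 42055 + \left(\frac{6944}{-40 + 384} - - \frac{4789}{50}\right) = 42055 + \left(\frac{6944}{344} + \frac{4789}{50}\right) = 42055 + \left(6944 \cdot \frac{1}{344} + \frac{4789}{50}\right) = 42055 + \left(\frac{868}{43} + \frac{4789}{50}\right) = 42055 + \frac{249327}{2150} = \frac{90667577}{2150}$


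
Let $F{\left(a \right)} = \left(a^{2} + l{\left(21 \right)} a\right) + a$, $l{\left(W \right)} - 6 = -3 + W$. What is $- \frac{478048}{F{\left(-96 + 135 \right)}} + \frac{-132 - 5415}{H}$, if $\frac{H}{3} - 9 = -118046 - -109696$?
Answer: $- \frac{124461977}{650598} \approx -191.3$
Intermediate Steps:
$l{\left(W \right)} = 3 + W$ ($l{\left(W \right)} = 6 + \left(-3 + W\right) = 3 + W$)
$H = -25023$ ($H = 27 + 3 \left(-118046 - -109696\right) = 27 + 3 \left(-118046 + 109696\right) = 27 + 3 \left(-8350\right) = 27 - 25050 = -25023$)
$F{\left(a \right)} = a^{2} + 25 a$ ($F{\left(a \right)} = \left(a^{2} + \left(3 + 21\right) a\right) + a = \left(a^{2} + 24 a\right) + a = a^{2} + 25 a$)
$- \frac{478048}{F{\left(-96 + 135 \right)}} + \frac{-132 - 5415}{H} = - \frac{478048}{\left(-96 + 135\right) \left(25 + \left(-96 + 135\right)\right)} + \frac{-132 - 5415}{-25023} = - \frac{478048}{39 \left(25 + 39\right)} + \left(-132 - 5415\right) \left(- \frac{1}{25023}\right) = - \frac{478048}{39 \cdot 64} - - \frac{1849}{8341} = - \frac{478048}{2496} + \frac{1849}{8341} = \left(-478048\right) \frac{1}{2496} + \frac{1849}{8341} = - \frac{14939}{78} + \frac{1849}{8341} = - \frac{124461977}{650598}$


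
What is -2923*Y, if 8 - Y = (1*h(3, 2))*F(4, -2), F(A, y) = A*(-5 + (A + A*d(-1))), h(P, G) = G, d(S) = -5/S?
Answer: 420912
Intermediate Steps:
F(A, y) = A*(-5 + 6*A) (F(A, y) = A*(-5 + (A + A*(-5/(-1)))) = A*(-5 + (A + A*(-5*(-1)))) = A*(-5 + (A + A*5)) = A*(-5 + (A + 5*A)) = A*(-5 + 6*A))
Y = -144 (Y = 8 - 1*2*4*(-5 + 6*4) = 8 - 2*4*(-5 + 24) = 8 - 2*4*19 = 8 - 2*76 = 8 - 1*152 = 8 - 152 = -144)
-2923*Y = -2923*(-144) = 420912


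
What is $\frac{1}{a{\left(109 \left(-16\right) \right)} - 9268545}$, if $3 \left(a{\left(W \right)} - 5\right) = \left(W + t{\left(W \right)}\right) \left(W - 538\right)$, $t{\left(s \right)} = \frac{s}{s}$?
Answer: $- \frac{1}{7942698} \approx -1.259 \cdot 10^{-7}$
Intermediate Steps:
$t{\left(s \right)} = 1$
$a{\left(W \right)} = 5 + \frac{\left(1 + W\right) \left(-538 + W\right)}{3}$ ($a{\left(W \right)} = 5 + \frac{\left(W + 1\right) \left(W - 538\right)}{3} = 5 + \frac{\left(1 + W\right) \left(-538 + W\right)}{3}$)
$\frac{1}{a{\left(109 \left(-16\right) \right)} - 9268545} = \frac{1}{\left(- \frac{523}{3} - 179 \cdot 109 \left(-16\right) + \frac{\left(109 \left(-16\right)\right)^{2}}{3}\right) - 9268545} = \frac{1}{\left(- \frac{523}{3} - -312176 + \frac{\left(-1744\right)^{2}}{3}\right) - 9268545} = \frac{1}{\left(- \frac{523}{3} + 312176 + \frac{1}{3} \cdot 3041536\right) - 9268545} = \frac{1}{\left(- \frac{523}{3} + 312176 + \frac{3041536}{3}\right) - 9268545} = \frac{1}{1325847 - 9268545} = \frac{1}{-7942698} = - \frac{1}{7942698}$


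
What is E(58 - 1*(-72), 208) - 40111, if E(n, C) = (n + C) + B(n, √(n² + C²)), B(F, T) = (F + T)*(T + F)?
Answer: 37291 + 6760*√89 ≈ 1.0106e+5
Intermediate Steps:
B(F, T) = (F + T)² (B(F, T) = (F + T)*(F + T) = (F + T)²)
E(n, C) = C + n + (n + √(C² + n²))² (E(n, C) = (n + C) + (n + √(n² + C²))² = (C + n) + (n + √(C² + n²))² = C + n + (n + √(C² + n²))²)
E(58 - 1*(-72), 208) - 40111 = (208 + (58 - 1*(-72)) + ((58 - 1*(-72)) + √(208² + (58 - 1*(-72))²))²) - 40111 = (208 + (58 + 72) + ((58 + 72) + √(43264 + (58 + 72)²))²) - 40111 = (208 + 130 + (130 + √(43264 + 130²))²) - 40111 = (208 + 130 + (130 + √(43264 + 16900))²) - 40111 = (208 + 130 + (130 + √60164)²) - 40111 = (208 + 130 + (130 + 26*√89)²) - 40111 = (338 + (130 + 26*√89)²) - 40111 = -39773 + (130 + 26*√89)²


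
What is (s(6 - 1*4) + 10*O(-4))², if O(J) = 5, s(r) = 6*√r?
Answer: 2572 + 600*√2 ≈ 3420.5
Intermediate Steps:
(s(6 - 1*4) + 10*O(-4))² = (6*√(6 - 1*4) + 10*5)² = (6*√(6 - 4) + 50)² = (6*√2 + 50)² = (50 + 6*√2)²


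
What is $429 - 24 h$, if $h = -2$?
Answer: $477$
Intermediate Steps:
$429 - 24 h = 429 - -48 = 429 + 48 = 477$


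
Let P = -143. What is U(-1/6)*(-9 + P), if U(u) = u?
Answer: 76/3 ≈ 25.333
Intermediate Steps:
U(-1/6)*(-9 + P) = (-1/6)*(-9 - 143) = -1*1/6*(-152) = -1/6*(-152) = 76/3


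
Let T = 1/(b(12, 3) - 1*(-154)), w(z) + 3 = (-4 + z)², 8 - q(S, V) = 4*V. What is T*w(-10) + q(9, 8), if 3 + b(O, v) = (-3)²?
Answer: -3647/160 ≈ -22.794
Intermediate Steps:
q(S, V) = 8 - 4*V
w(z) = -3 + (-4 + z)²
b(O, v) = 6 (b(O, v) = -3 + (-3)² = -3 + 9 = 6)
T = 1/160 (T = 1/(6 - 1*(-154)) = 1/(6 + 154) = 1/160 ≈ 0.0062500)
T*w(-10) + q(9, 8) = (-3 + (-4 - 10)²)/160 + (8 - 4*8) = (-3 + (-14)²)/160 + (8 - 32) = (-3 + 196)/160 - 24 = (1/160)*193 - 24 = 193/160 - 24 = -3647/160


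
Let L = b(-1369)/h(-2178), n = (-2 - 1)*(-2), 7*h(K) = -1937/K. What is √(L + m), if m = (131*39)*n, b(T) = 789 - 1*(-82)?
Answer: 24*√1445747/149 ≈ 193.67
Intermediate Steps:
b(T) = 871 (b(T) = 789 + 82 = 871)
h(K) = -1937/(7*K) (h(K) = (-1937/K)/7 = -1937/(7*K))
n = 6 (n = -3*(-2) = 6)
L = 1021482/149 (L = 871/((-1937/7/(-2178))) = 871/((-1937/7*(-1/2178))) = 871/(1937/15246) = 871*(15246/1937) = 1021482/149 ≈ 6855.6)
m = 30654 (m = (131*39)*6 = 5109*6 = 30654)
√(L + m) = √(1021482/149 + 30654) = √(5588928/149) = 24*√1445747/149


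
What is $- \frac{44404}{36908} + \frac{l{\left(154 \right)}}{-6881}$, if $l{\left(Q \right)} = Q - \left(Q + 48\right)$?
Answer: $- \frac{75943085}{63490987} \approx -1.1961$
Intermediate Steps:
$l{\left(Q \right)} = -48$ ($l{\left(Q \right)} = Q - \left(48 + Q\right) = -48$)
$- \frac{44404}{36908} + \frac{l{\left(154 \right)}}{-6881} = - \frac{44404}{36908} - \frac{48}{-6881} = \left(-44404\right) \frac{1}{36908} - - \frac{48}{6881} = - \frac{11101}{9227} + \frac{48}{6881} = - \frac{75943085}{63490987}$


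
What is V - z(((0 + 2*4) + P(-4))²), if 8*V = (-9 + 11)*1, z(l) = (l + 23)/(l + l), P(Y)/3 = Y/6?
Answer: -41/72 ≈ -0.56944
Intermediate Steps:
P(Y) = Y/2 (P(Y) = 3*(Y/6) = Y/2)
z(l) = (23 + l)/(2*l) (z(l) = (23 + l)/((2*l)) = (23 + l)*(1/(2*l)) = (23 + l)/(2*l))
V = ¼ (V = ((-9 + 11)*1)/8 = (2*1)/8 = (⅛)*2 = ¼ ≈ 0.25000)
V - z(((0 + 2*4) + P(-4))²) = ¼ - (23 + ((0 + 2*4) + (½)*(-4))²)/(2*(((0 + 2*4) + (½)*(-4))²)) = ¼ - (23 + ((0 + 8) - 2)²)/(2*(((0 + 8) - 2)²)) = ¼ - (23 + (8 - 2)²)/(2*((8 - 2)²)) = ¼ - (23 + 6²)/(2*(6²)) = ¼ - (23 + 36)/(2*36) = ¼ - 59/(2*36) = ¼ - 1*59/72 = ¼ - 59/72 = -41/72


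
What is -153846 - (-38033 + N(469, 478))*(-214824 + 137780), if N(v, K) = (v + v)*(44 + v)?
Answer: 34142742238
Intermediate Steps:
N(v, K) = 2*v*(44 + v) (N(v, K) = (2*v)*(44 + v) = 2*v*(44 + v))
-153846 - (-38033 + N(469, 478))*(-214824 + 137780) = -153846 - (-38033 + 2*469*(44 + 469))*(-214824 + 137780) = -153846 - (-38033 + 2*469*513)*(-77044) = -153846 - (-38033 + 481194)*(-77044) = -153846 - 443161*(-77044) = -153846 - 1*(-34142896084) = -153846 + 34142896084 = 34142742238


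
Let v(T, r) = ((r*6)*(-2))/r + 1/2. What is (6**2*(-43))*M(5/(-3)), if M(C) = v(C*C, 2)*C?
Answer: -29670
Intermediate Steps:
v(T, r) = -23/2 (v(T, r) = ((6*r)*(-2))/r + 1*(1/2) = (-12*r)/r + 1/2 = -12 + 1/2 = -23/2)
M(C) = -23*C/2
(6**2*(-43))*M(5/(-3)) = (6**2*(-43))*(-115/(2*(-3))) = (36*(-43))*(-115*(-1)/(2*3)) = -(-17802)*(-5)/3 = -1548*115/6 = -29670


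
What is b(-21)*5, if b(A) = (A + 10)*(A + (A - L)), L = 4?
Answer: 2530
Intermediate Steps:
b(A) = (-4 + 2*A)*(10 + A) (b(A) = (A + 10)*(A + (A - 1*4)) = (10 + A)*(A + (A - 4)) = (10 + A)*(A + (-4 + A)) = (10 + A)*(-4 + 2*A) = (-4 + 2*A)*(10 + A))
b(-21)*5 = (-40 + 2*(-21)² + 16*(-21))*5 = (-40 + 2*441 - 336)*5 = (-40 + 882 - 336)*5 = 506*5 = 2530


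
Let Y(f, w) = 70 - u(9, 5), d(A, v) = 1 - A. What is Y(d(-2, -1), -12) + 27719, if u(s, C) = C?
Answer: 27784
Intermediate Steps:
Y(f, w) = 65 (Y(f, w) = 70 - 1*5 = 70 - 5 = 65)
Y(d(-2, -1), -12) + 27719 = 65 + 27719 = 27784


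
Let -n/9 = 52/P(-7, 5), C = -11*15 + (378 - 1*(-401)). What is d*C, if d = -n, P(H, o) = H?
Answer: -287352/7 ≈ -41050.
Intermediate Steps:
C = 614 (C = -165 + (378 + 401) = -165 + 779 = 614)
n = 468/7 (n = -468/(-7) = -468*(-1)/7 = -9*(-52/7) = 468/7 ≈ 66.857)
d = -468/7 (d = -1*468/7 = -468/7 ≈ -66.857)
d*C = -468/7*614 = -287352/7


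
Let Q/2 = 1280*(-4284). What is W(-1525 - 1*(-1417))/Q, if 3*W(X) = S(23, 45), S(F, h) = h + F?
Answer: -1/483840 ≈ -2.0668e-6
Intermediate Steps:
S(F, h) = F + h
W(X) = 68/3 (W(X) = (23 + 45)/3 = (⅓)*68 = 68/3)
Q = -10967040 (Q = 2*(1280*(-4284)) = 2*(-5483520) = -10967040)
W(-1525 - 1*(-1417))/Q = (68/3)/(-10967040) = (68/3)*(-1/10967040) = -1/483840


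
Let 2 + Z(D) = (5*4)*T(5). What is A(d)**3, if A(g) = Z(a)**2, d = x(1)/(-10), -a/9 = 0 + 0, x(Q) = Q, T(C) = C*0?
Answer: 64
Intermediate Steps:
T(C) = 0
a = 0 (a = -9*(0 + 0) = -9*0 = 0)
Z(D) = -2 (Z(D) = -2 + (5*4)*0 = -2 + 20*0 = -2 + 0 = -2)
d = -1/10 (d = 1/(-10) = 1*(-1/10) = -1/10 ≈ -0.10000)
A(g) = 4 (A(g) = (-2)**2 = 4)
A(d)**3 = 4**3 = 64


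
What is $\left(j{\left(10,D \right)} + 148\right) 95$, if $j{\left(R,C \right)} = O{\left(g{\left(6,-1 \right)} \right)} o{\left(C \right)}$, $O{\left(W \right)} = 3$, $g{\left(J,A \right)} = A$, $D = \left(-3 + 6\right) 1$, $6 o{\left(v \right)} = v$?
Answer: $\frac{28405}{2} \approx 14203.0$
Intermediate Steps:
$o{\left(v \right)} = \frac{v}{6}$
$D = 3$ ($D = 3 \cdot 1 = 3$)
$j{\left(R,C \right)} = \frac{C}{2}$ ($j{\left(R,C \right)} = 3 \frac{C}{6} = \frac{C}{2}$)
$\left(j{\left(10,D \right)} + 148\right) 95 = \left(\frac{1}{2} \cdot 3 + 148\right) 95 = \left(\frac{3}{2} + 148\right) 95 = \frac{299}{2} \cdot 95 = \frac{28405}{2}$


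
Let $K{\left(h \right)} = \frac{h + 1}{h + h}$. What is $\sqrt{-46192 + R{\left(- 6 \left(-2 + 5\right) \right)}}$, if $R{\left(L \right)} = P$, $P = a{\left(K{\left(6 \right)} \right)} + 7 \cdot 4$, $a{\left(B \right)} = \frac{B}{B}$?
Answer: $i \sqrt{46163} \approx 214.86 i$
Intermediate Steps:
$K{\left(h \right)} = \frac{1 + h}{2 h}$
$a{\left(B \right)} = 1$
$P = 29$ ($P = 1 + 7 \cdot 4 = 1 + 28 = 29$)
$R{\left(L \right)} = 29$
$\sqrt{-46192 + R{\left(- 6 \left(-2 + 5\right) \right)}} = \sqrt{-46192 + 29} = \sqrt{-46163} = i \sqrt{46163}$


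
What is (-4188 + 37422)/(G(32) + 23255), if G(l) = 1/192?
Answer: 6380928/4464961 ≈ 1.4291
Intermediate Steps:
G(l) = 1/192
(-4188 + 37422)/(G(32) + 23255) = (-4188 + 37422)/(1/192 + 23255) = 33234/(4464961/192) = 33234*(192/4464961) = 6380928/4464961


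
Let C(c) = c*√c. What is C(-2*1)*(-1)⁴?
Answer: -2*I*√2 ≈ -2.8284*I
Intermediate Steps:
C(c) = c^(3/2)
C(-2*1)*(-1)⁴ = (-2*1)^(3/2)*(-1)⁴ = (-2)^(3/2)*1 = -2*I*√2*1 = -2*I*√2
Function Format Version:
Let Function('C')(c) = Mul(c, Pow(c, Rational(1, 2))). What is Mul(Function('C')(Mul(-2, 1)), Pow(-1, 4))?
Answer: Mul(-2, I, Pow(2, Rational(1, 2))) ≈ Mul(-2.8284, I)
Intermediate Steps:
Function('C')(c) = Pow(c, Rational(3, 2))
Mul(Function('C')(Mul(-2, 1)), Pow(-1, 4)) = Mul(Pow(Mul(-2, 1), Rational(3, 2)), Pow(-1, 4)) = Mul(Pow(-2, Rational(3, 2)), 1) = Mul(Mul(-2, I, Pow(2, Rational(1, 2))), 1) = Mul(-2, I, Pow(2, Rational(1, 2)))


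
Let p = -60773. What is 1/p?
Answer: -1/60773 ≈ -1.6455e-5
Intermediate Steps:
1/p = 1/(-60773) = -1/60773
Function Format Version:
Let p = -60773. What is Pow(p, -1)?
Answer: Rational(-1, 60773) ≈ -1.6455e-5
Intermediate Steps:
Pow(p, -1) = Pow(-60773, -1) = Rational(-1, 60773)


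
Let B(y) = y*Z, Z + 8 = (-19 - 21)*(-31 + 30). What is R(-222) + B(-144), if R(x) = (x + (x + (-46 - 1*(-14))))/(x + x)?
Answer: -511369/111 ≈ -4606.9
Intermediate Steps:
Z = 32 (Z = -8 + (-19 - 21)*(-31 + 30) = -8 - 40*(-1) = -8 + 40 = 32)
B(y) = 32*y (B(y) = y*32 = 32*y)
R(x) = (-32 + 2*x)/(2*x) (R(x) = (x + (x + (-46 + 14)))/((2*x)) = (x + (x - 32))*(1/(2*x)) = (x + (-32 + x))*(1/(2*x)) = (-32 + 2*x)*(1/(2*x)) = (-32 + 2*x)/(2*x))
R(-222) + B(-144) = (-16 - 222)/(-222) + 32*(-144) = -1/222*(-238) - 4608 = 119/111 - 4608 = -511369/111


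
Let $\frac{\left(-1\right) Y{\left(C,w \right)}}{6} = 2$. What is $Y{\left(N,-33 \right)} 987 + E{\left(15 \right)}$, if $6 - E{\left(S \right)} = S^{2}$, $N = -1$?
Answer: $-12063$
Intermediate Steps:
$Y{\left(C,w \right)} = -12$ ($Y{\left(C,w \right)} = \left(-6\right) 2 = -12$)
$E{\left(S \right)} = 6 - S^{2}$
$Y{\left(N,-33 \right)} 987 + E{\left(15 \right)} = \left(-12\right) 987 + \left(6 - 15^{2}\right) = -11844 + \left(6 - 225\right) = -11844 - 219 = -12063$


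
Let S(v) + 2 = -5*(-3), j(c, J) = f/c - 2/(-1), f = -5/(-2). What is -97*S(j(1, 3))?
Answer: -1261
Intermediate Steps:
f = 5/2 (f = -5*(-½) = 5/2 ≈ 2.5000)
j(c, J) = 2 + 5/(2*c) (j(c, J) = 5/(2*c) - 2/(-1) = 5/(2*c) - 2*(-1) = 5/(2*c) + 2 = 2 + 5/(2*c))
S(v) = 13 (S(v) = -2 - 5*(-3) = -2 + 15 = 13)
-97*S(j(1, 3)) = -97*13 = -1261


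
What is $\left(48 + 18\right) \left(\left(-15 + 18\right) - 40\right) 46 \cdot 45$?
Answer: $-5054940$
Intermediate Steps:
$\left(48 + 18\right) \left(\left(-15 + 18\right) - 40\right) 46 \cdot 45 = 66 \left(3 - 40\right) 46 \cdot 45 = 66 \left(-37\right) 46 \cdot 45 = \left(-2442\right) 46 \cdot 45 = \left(-112332\right) 45 = -5054940$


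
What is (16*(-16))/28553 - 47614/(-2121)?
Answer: 194139938/8651559 ≈ 22.440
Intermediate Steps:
(16*(-16))/28553 - 47614/(-2121) = -256*1/28553 - 47614*(-1/2121) = -256/28553 + 6802/303 = 194139938/8651559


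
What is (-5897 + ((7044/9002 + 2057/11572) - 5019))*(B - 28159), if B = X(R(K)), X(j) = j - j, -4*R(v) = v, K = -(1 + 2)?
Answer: 1455349504075359/4735052 ≈ 3.0736e+8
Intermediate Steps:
K = -3 (K = -1*3 = -3)
R(v) = -v/4
X(j) = 0
B = 0
(-5897 + ((7044/9002 + 2057/11572) - 5019))*(B - 28159) = (-5897 + ((7044/9002 + 2057/11572) - 5019))*(0 - 28159) = (-5897 + ((7044*(1/9002) + 2057*(1/11572)) - 5019))*(-28159) = (-5897 + ((3522/4501 + 187/1052) - 5019))*(-28159) = (-5897 + (4546831/4735052 - 5019))*(-28159) = (-5897 - 23760679157/4735052)*(-28159) = -51683280801/4735052*(-28159) = 1455349504075359/4735052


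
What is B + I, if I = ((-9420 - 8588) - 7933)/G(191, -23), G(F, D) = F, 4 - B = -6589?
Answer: 1233322/191 ≈ 6457.2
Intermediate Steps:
B = 6593 (B = 4 - 1*(-6589) = 4 + 6589 = 6593)
I = -25941/191 (I = ((-9420 - 8588) - 7933)/191 = (-18008 - 7933)*(1/191) = -25941*1/191 = -25941/191 ≈ -135.82)
B + I = 6593 - 25941/191 = 1233322/191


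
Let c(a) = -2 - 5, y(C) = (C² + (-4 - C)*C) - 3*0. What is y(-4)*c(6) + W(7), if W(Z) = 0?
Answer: -112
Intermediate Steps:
y(C) = C² + C*(-4 - C) (y(C) = (C² + C*(-4 - C)) + 0 = C² + C*(-4 - C))
c(a) = -7
y(-4)*c(6) + W(7) = -4*(-4)*(-7) + 0 = 16*(-7) + 0 = -112 + 0 = -112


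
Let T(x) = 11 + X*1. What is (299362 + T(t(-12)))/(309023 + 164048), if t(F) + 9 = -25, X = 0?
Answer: 299373/473071 ≈ 0.63283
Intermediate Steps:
t(F) = -34 (t(F) = -9 - 25 = -34)
T(x) = 11 (T(x) = 11 + 0*1 = 11 + 0 = 11)
(299362 + T(t(-12)))/(309023 + 164048) = (299362 + 11)/(309023 + 164048) = 299373/473071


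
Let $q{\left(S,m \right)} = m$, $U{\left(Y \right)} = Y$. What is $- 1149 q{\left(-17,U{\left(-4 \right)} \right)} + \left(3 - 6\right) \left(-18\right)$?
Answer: $4650$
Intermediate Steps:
$- 1149 q{\left(-17,U{\left(-4 \right)} \right)} + \left(3 - 6\right) \left(-18\right) = \left(-1149\right) \left(-4\right) + \left(3 - 6\right) \left(-18\right) = 4596 - -54 = 4596 + 54 = 4650$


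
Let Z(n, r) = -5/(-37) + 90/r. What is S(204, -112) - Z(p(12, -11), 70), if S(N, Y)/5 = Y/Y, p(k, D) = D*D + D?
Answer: 927/259 ≈ 3.5792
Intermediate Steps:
p(k, D) = D + D² (p(k, D) = D² + D = D + D²)
S(N, Y) = 5 (S(N, Y) = 5*(Y/Y) = 5*1 = 5)
Z(n, r) = 5/37 + 90/r (Z(n, r) = -5*(-1/37) + 90/r = 5/37 + 90/r)
S(204, -112) - Z(p(12, -11), 70) = 5 - (5/37 + 90/70) = 5 - (5/37 + 90*(1/70)) = 5 - (5/37 + 9/7) = 5 - 1*368/259 = 5 - 368/259 = 927/259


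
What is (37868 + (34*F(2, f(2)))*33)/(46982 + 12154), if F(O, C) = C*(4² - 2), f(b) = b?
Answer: 17321/14784 ≈ 1.1716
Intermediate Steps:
F(O, C) = 14*C (F(O, C) = C*(16 - 2) = C*14 = 14*C)
(37868 + (34*F(2, f(2)))*33)/(46982 + 12154) = (37868 + (34*(14*2))*33)/(46982 + 12154) = (37868 + (34*28)*33)/59136 = (37868 + 952*33)*(1/59136) = (37868 + 31416)*(1/59136) = 69284*(1/59136) = 17321/14784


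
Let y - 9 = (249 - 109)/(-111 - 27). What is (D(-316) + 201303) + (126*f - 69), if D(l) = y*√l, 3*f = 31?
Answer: 202536 + 1102*I*√79/69 ≈ 2.0254e+5 + 141.95*I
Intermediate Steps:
f = 31/3 (f = (⅓)*31 = 31/3 ≈ 10.333)
y = 551/69 (y = 9 + (249 - 109)/(-111 - 27) = 9 + 140/(-138) = 9 + 140*(-1/138) = 9 - 70/69 = 551/69 ≈ 7.9855)
D(l) = 551*√l/69
(D(-316) + 201303) + (126*f - 69) = (551*√(-316)/69 + 201303) + (126*(31/3) - 69) = (551*(2*I*√79)/69 + 201303) + (1302 - 69) = (1102*I*√79/69 + 201303) + 1233 = (201303 + 1102*I*√79/69) + 1233 = 202536 + 1102*I*√79/69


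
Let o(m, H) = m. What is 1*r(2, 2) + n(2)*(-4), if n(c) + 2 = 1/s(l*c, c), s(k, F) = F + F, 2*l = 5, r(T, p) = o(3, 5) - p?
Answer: 8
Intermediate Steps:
r(T, p) = 3 - p
l = 5/2 (l = (1/2)*5 = 5/2 ≈ 2.5000)
s(k, F) = 2*F
n(c) = -2 + 1/(2*c)
1*r(2, 2) + n(2)*(-4) = 1*(3 - 1*2) + (-2 + (1/2)/2)*(-4) = 1*(3 - 2) + (-2 + (1/2)*(1/2))*(-4) = 1*1 + (-2 + 1/4)*(-4) = 1 - 7/4*(-4) = 1 + 7 = 8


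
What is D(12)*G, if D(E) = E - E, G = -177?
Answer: 0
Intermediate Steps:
D(E) = 0
D(12)*G = 0*(-177) = 0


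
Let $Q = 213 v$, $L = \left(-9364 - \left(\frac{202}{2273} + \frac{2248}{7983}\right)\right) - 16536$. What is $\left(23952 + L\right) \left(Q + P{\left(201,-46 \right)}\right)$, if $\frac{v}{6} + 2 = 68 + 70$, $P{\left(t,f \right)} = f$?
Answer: $- \frac{6143161174926724}{18145359} \approx -3.3855 \cdot 10^{8}$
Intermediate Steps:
$v = 816$ ($v = -12 + 6 \left(68 + 70\right) = -12 + 6 \cdot 138 = -12 + 828 = 816$)
$L = - \frac{469971520370}{18145359}$ ($L = \left(-9364 - \frac{6722270}{18145359}\right) - 16536 = - \frac{169919863946}{18145359} - 16536 = - \frac{469971520370}{18145359} \approx -25900.0$)
$Q = 173808$ ($Q = 213 \cdot 816 = 173808$)
$\left(23952 + L\right) \left(Q + P{\left(201,-46 \right)}\right) = \left(23952 - \frac{469971520370}{18145359}\right) \left(173808 - 46\right) = \left(- \frac{35353881602}{18145359}\right) 173762 = - \frac{6143161174926724}{18145359}$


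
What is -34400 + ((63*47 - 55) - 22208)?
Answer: -53702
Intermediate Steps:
-34400 + ((63*47 - 55) - 22208) = -34400 + ((2961 - 55) - 22208) = -34400 + (2906 - 22208) = -34400 - 19302 = -53702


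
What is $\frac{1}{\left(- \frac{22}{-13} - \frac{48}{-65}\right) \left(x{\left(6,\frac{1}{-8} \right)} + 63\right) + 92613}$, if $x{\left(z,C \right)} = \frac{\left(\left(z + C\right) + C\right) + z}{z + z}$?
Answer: $\frac{1560}{144718889} \approx 1.078 \cdot 10^{-5}$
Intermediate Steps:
$x{\left(z,C \right)} = \frac{2 C + 2 z}{2 z}$ ($x{\left(z,C \right)} = \frac{\left(\left(C + z\right) + C\right) + z}{2 z} = \left(\left(z + 2 C\right) + z\right) \frac{1}{2 z} = \left(2 C + 2 z\right) \frac{1}{2 z} = \frac{2 C + 2 z}{2 z}$)
$\frac{1}{\left(- \frac{22}{-13} - \frac{48}{-65}\right) \left(x{\left(6,\frac{1}{-8} \right)} + 63\right) + 92613} = \frac{1}{\left(- \frac{22}{-13} - \frac{48}{-65}\right) \left(\frac{\frac{1}{-8} + 6}{6} + 63\right) + 92613} = \frac{1}{\left(\left(-22\right) \left(- \frac{1}{13}\right) - - \frac{48}{65}\right) \left(\frac{- \frac{1}{8} + 6}{6} + 63\right) + 92613} = \frac{1}{\left(\frac{22}{13} + \frac{48}{65}\right) \left(\frac{1}{6} \cdot \frac{47}{8} + 63\right) + 92613} = \frac{1}{\frac{158 \left(\frac{47}{48} + 63\right)}{65} + 92613} = \frac{1}{\frac{158}{65} \cdot \frac{3071}{48} + 92613} = \frac{1}{\frac{242609}{1560} + 92613} = \frac{1}{\frac{144718889}{1560}} = \frac{1560}{144718889}$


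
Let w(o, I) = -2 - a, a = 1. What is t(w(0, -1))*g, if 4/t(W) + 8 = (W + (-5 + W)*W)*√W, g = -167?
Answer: 5344/1387 + 14028*I*√3/1387 ≈ 3.8529 + 17.518*I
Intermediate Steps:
w(o, I) = -3 (w(o, I) = -2 - 1*1 = -2 - 1 = -3)
t(W) = 4/(-8 + √W*(W + W*(-5 + W))) (t(W) = 4/(-8 + (W + (-5 + W)*W)*√W) = 4/(-8 + (W + W*(-5 + W))*√W) = 4/(-8 + √W*(W + W*(-5 + W))))
t(w(0, -1))*g = (4/(-8 + (-3)^(5/2) - (-12)*I*√3))*(-167) = (4/(-8 + 9*I*√3 - (-12)*I*√3))*(-167) = (4/(-8 + 9*I*√3 + 12*I*√3))*(-167) = (4/(-8 + 21*I*√3))*(-167) = -668/(-8 + 21*I*√3)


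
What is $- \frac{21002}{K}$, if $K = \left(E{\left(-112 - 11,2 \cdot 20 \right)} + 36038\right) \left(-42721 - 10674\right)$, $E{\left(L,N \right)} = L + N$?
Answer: $\frac{21002}{1919817225} \approx 1.094 \cdot 10^{-5}$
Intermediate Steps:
$K = -1919817225$ ($K = \left(\left(\left(-112 - 11\right) + 2 \cdot 20\right) + 36038\right) \left(-42721 - 10674\right) = \left(\left(-123 + 40\right) + 36038\right) \left(-53395\right) = \left(-83 + 36038\right) \left(-53395\right) = 35955 \left(-53395\right) = -1919817225$)
$- \frac{21002}{K} = - \frac{21002}{-1919817225} = \left(-21002\right) \left(- \frac{1}{1919817225}\right) = \frac{21002}{1919817225}$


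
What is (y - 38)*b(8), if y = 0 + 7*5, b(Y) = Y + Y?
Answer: -48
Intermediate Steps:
b(Y) = 2*Y
y = 35 (y = 0 + 35 = 35)
(y - 38)*b(8) = (35 - 38)*(2*8) = -3*16 = -48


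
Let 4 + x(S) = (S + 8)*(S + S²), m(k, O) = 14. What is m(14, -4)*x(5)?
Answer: 5404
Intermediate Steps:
x(S) = -4 + (8 + S)*(S + S²) (x(S) = -4 + (S + 8)*(S + S²) = -4 + (8 + S)*(S + S²))
m(14, -4)*x(5) = 14*(-4 + 5³ + 8*5 + 9*5²) = 14*(-4 + 125 + 40 + 9*25) = 14*(-4 + 125 + 40 + 225) = 14*386 = 5404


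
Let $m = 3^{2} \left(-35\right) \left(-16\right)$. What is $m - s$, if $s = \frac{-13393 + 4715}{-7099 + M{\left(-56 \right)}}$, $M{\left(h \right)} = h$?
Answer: $\frac{36052522}{7155} \approx 5038.8$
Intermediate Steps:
$m = 5040$ ($m = 9 \left(-35\right) \left(-16\right) = \left(-315\right) \left(-16\right) = 5040$)
$s = \frac{8678}{7155}$ ($s = \frac{-13393 + 4715}{-7099 - 56} = - \frac{8678}{-7155} = \left(-8678\right) \left(- \frac{1}{7155}\right) = \frac{8678}{7155} \approx 1.2129$)
$m - s = 5040 - \frac{8678}{7155} = \frac{36052522}{7155}$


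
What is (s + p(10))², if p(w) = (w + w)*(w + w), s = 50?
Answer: 202500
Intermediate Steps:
p(w) = 4*w² (p(w) = (2*w)*(2*w) = 4*w²)
(s + p(10))² = (50 + 4*10²)² = (50 + 4*100)² = (50 + 400)² = 450² = 202500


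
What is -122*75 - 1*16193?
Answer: -25343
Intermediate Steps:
-122*75 - 1*16193 = -9150 - 16193 = -25343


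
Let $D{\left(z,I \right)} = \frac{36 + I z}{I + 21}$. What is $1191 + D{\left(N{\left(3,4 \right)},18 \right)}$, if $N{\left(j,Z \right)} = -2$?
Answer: $1191$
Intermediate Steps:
$D{\left(z,I \right)} = \frac{36 + I z}{21 + I}$
$1191 + D{\left(N{\left(3,4 \right)},18 \right)} = 1191 + \frac{36 + 18 \left(-2\right)}{21 + 18} = 1191 + \frac{36 - 36}{39} = 1191 + \frac{1}{39} \cdot 0 = 1191 + 0 = 1191$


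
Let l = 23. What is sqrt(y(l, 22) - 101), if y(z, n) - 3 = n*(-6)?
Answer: I*sqrt(230) ≈ 15.166*I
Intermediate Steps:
y(z, n) = 3 - 6*n (y(z, n) = 3 + n*(-6) = 3 - 6*n)
sqrt(y(l, 22) - 101) = sqrt((3 - 6*22) - 101) = sqrt((3 - 132) - 101) = sqrt(-129 - 101) = sqrt(-230) = I*sqrt(230)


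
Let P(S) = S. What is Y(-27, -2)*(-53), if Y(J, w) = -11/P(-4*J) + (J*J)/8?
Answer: -1042033/216 ≈ -4824.2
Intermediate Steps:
Y(J, w) = J**2/8 + 11/(4*J) (Y(J, w) = -11*(-1/(4*J)) + (J*J)/8 = -(-11)/(4*J) + J**2*(1/8) = 11/(4*J) + J**2/8 = J**2/8 + 11/(4*J))
Y(-27, -2)*(-53) = ((1/8)*(22 + (-27)**3)/(-27))*(-53) = ((1/8)*(-1/27)*(22 - 19683))*(-53) = ((1/8)*(-1/27)*(-19661))*(-53) = (19661/216)*(-53) = -1042033/216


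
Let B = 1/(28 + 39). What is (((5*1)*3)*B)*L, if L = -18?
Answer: -270/67 ≈ -4.0299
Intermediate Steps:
B = 1/67 ≈ 0.014925
(((5*1)*3)*B)*L = (((5*1)*3)*(1/67))*(-18) = ((5*3)*(1/67))*(-18) = (15*(1/67))*(-18) = (15/67)*(-18) = -270/67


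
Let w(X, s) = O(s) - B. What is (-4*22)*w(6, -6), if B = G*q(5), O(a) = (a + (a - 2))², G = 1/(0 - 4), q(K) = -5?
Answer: -17138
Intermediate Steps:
G = -¼ (G = 1/(-4) = -¼ ≈ -0.25000)
O(a) = (-2 + 2*a)² (O(a) = (a + (-2 + a))² = (-2 + 2*a)²)
B = 5/4 (B = -¼*(-5) = 5/4 ≈ 1.2500)
w(X, s) = -5/4 + 4*(-1 + s)² (w(X, s) = 4*(-1 + s)² - 1*5/4 = 4*(-1 + s)² - 5/4 = -5/4 + 4*(-1 + s)²)
(-4*22)*w(6, -6) = (-4*22)*(-5/4 + 4*(-1 - 6)²) = -88*(-5/4 + 4*(-7)²) = -88*(-5/4 + 4*49) = -88*(-5/4 + 196) = -88*779/4 = -17138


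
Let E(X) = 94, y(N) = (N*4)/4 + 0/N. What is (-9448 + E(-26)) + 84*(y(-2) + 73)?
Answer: -3390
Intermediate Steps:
y(N) = N (y(N) = (4*N)*(¼) + 0 = N + 0 = N)
(-9448 + E(-26)) + 84*(y(-2) + 73) = (-9448 + 94) + 84*(-2 + 73) = -9354 + 84*71 = -9354 + 5964 = -3390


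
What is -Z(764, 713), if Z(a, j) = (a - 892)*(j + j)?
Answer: 182528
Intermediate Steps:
Z(a, j) = 2*j*(-892 + a) (Z(a, j) = (-892 + a)*(2*j) = 2*j*(-892 + a))
-Z(764, 713) = -2*713*(-892 + 764) = -2*713*(-128) = -1*(-182528) = 182528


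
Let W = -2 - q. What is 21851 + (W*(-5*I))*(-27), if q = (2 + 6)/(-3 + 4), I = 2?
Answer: 19151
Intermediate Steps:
q = 8 (q = 8/1 = 8*1 = 8)
W = -10 (W = -2 - 1*8 = -2 - 8 = -10)
21851 + (W*(-5*I))*(-27) = 21851 - (-50)*2*(-27) = 21851 - 10*(-10)*(-27) = 21851 + 100*(-27) = 21851 - 2700 = 19151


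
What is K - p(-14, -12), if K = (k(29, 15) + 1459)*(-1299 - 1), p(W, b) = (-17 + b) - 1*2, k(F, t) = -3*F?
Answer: -1783569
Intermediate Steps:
p(W, b) = -19 + b (p(W, b) = (-17 + b) - 2 = -19 + b)
K = -1783600 (K = (-3*29 + 1459)*(-1299 - 1) = (-87 + 1459)*(-1300) = 1372*(-1300) = -1783600)
K - p(-14, -12) = -1783600 - (-19 - 12) = -1783600 - 1*(-31) = -1783600 + 31 = -1783569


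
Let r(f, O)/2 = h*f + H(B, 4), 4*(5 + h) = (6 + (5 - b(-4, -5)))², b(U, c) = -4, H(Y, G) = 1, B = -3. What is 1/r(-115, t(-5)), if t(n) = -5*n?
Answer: -2/23571 ≈ -8.4850e-5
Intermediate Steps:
h = 205/4 (h = -5 + (6 + (5 - 1*(-4)))²/4 = -5 + (6 + (5 + 4))²/4 = -5 + (6 + 9)²/4 = -5 + (¼)*15² = -5 + (¼)*225 = -5 + 225/4 = 205/4 ≈ 51.250)
r(f, O) = 2 + 205*f/2 (r(f, O) = 2*(205*f/4 + 1) = 2*(1 + 205*f/4) = 2 + 205*f/2)
1/r(-115, t(-5)) = 1/(2 + (205/2)*(-115)) = 1/(2 - 23575/2) = 1/(-23571/2) = -2/23571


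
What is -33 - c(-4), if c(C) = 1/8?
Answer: -265/8 ≈ -33.125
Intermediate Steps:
c(C) = 1/8
-33 - c(-4) = -33 - 1*1/8 = -33 - 1/8 = -265/8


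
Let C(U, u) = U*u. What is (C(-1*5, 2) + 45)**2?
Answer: 1225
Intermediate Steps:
(C(-1*5, 2) + 45)**2 = (-1*5*2 + 45)**2 = (-5*2 + 45)**2 = (-10 + 45)**2 = 35**2 = 1225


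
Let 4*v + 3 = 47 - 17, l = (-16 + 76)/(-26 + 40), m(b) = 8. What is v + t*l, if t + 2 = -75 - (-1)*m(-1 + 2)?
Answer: -8091/28 ≈ -288.96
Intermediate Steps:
l = 30/7 (l = 60/14 = 60*(1/14) = 30/7 ≈ 4.2857)
v = 27/4 (v = -3/4 + (47 - 17)/4 = -3/4 + (1/4)*30 = -3/4 + 15/2 = 27/4 ≈ 6.7500)
t = -69 (t = -2 + (-75 - (-1)*8) = -2 + (-75 - 1*(-8)) = -2 + (-75 + 8) = -2 - 67 = -69)
v + t*l = 27/4 - 69*30/7 = 27/4 - 2070/7 = -8091/28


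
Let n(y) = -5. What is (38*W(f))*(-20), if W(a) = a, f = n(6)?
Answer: 3800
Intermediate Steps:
f = -5
(38*W(f))*(-20) = (38*(-5))*(-20) = -190*(-20) = 3800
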